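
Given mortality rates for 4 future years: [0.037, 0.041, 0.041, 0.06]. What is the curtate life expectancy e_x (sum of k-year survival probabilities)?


e_x = sum_{k=1}^{n} k_p_x
k_p_x values:
  1_p_x = 0.963
  2_p_x = 0.923517
  3_p_x = 0.885653
  4_p_x = 0.832514
e_x = 3.6047


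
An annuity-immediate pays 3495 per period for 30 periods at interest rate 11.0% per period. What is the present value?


PV = PMT * (1 - (1+i)^(-n)) / i
= 3495 * (1 - (1+0.11)^(-30)) / 0.11
= 3495 * (1 - 0.043683) / 0.11
= 3495 * 8.693793
= 30384.805


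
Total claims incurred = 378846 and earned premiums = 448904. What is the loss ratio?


Loss ratio = claims / premiums
= 378846 / 448904
= 0.8439


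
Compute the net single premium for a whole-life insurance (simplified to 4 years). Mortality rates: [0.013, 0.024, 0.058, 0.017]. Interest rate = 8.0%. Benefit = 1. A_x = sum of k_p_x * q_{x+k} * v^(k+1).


v = 0.925926
Year 0: k_p_x=1.0, q=0.013, term=0.012037
Year 1: k_p_x=0.987, q=0.024, term=0.020309
Year 2: k_p_x=0.963312, q=0.058, term=0.044353
Year 3: k_p_x=0.90744, q=0.017, term=0.011339
A_x = 0.088


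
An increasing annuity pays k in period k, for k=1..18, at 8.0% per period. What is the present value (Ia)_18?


(Ia)_n = sum_{k=1}^{n} k * v^k, v = 1/(1+i)
v = 0.925926
Sum computed term by term:
(Ia)_18 = 70.2144


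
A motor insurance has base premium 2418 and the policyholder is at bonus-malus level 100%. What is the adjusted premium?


adjusted = base * BM_level / 100
= 2418 * 100 / 100
= 2418 * 1.0
= 2418.0


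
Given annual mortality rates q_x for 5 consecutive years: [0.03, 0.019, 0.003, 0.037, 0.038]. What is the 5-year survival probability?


p_k = 1 - q_k for each year
Survival = product of (1 - q_k)
= 0.97 * 0.981 * 0.997 * 0.963 * 0.962
= 0.8789


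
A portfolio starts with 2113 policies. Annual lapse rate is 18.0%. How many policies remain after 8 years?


remaining = initial * (1 - lapse)^years
= 2113 * (1 - 0.18)^8
= 2113 * 0.204414
= 431.927


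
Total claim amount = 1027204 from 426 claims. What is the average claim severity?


severity = total / number
= 1027204 / 426
= 2411.277


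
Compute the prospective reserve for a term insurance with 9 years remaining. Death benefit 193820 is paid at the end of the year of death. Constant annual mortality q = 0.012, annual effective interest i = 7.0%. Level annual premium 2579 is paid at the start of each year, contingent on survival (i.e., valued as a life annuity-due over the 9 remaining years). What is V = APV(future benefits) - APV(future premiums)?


v = 1/(1+i) = 0.934579
APV(future benefits) per unit = sum_{k=0}^{8} k_p_x * q * v^(k+1) = 0.074937
APV(future benefits) = 193820 * 0.074937 = 14524.2723
Life annuity-due factor ä_{x:9} = sum_{k=0}^{8} k_p_x * v^k = 6.681875
APV(future premiums) = 2579 * 6.681875 = 17232.5547
V = 14524.2723 - 17232.5547
= -2708.2824


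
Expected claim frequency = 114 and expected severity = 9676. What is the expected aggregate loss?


E[S] = E[N] * E[X]
= 114 * 9676
= 1.1031e+06


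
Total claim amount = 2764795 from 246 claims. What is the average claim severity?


severity = total / number
= 2764795 / 246
= 11239.0041


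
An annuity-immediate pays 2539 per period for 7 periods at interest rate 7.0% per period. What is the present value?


PV = PMT * (1 - (1+i)^(-n)) / i
= 2539 * (1 - (1+0.07)^(-7)) / 0.07
= 2539 * (1 - 0.62275) / 0.07
= 2539 * 5.389289
= 13683.4058


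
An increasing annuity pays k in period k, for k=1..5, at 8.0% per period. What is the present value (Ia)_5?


(Ia)_n = sum_{k=1}^{n} k * v^k, v = 1/(1+i)
v = 0.925926
Sum computed term by term:
(Ia)_5 = 11.3651


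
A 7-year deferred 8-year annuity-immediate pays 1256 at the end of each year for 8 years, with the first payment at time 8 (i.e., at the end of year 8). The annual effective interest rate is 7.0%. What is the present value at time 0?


PV at time 7 of the 8-year annuity-immediate:
a_n = 1256 * (1-(1+0.07)^(-8))/0.07 = 7499.9509
Discount back 7 years to time 0:
PV = 7499.9509 * (1+0.07)^(-7)
= 7499.9509 * 0.62275
= 4670.5925


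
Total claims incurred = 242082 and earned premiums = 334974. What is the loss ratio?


Loss ratio = claims / premiums
= 242082 / 334974
= 0.7227


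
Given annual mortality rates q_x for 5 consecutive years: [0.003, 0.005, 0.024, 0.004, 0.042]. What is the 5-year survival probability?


p_k = 1 - q_k for each year
Survival = product of (1 - q_k)
= 0.997 * 0.995 * 0.976 * 0.996 * 0.958
= 0.9238


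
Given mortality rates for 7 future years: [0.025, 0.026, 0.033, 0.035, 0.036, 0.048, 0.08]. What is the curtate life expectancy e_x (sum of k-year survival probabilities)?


e_x = sum_{k=1}^{n} k_p_x
k_p_x values:
  1_p_x = 0.975
  2_p_x = 0.94965
  3_p_x = 0.918312
  4_p_x = 0.886171
  5_p_x = 0.854269
  6_p_x = 0.813264
  7_p_x = 0.748203
e_x = 6.1449


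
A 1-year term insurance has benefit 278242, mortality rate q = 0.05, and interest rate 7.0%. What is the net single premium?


NSP = benefit * q * v
v = 1/(1+i) = 0.934579
NSP = 278242 * 0.05 * 0.934579
= 13001.9626


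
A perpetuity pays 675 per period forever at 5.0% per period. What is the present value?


PV = PMT / i
= 675 / 0.05
= 13500.0


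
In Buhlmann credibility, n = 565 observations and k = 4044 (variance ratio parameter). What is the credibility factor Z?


Z = n / (n + k)
= 565 / (565 + 4044)
= 565 / 4609
= 0.1226


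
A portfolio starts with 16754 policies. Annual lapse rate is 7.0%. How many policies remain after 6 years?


remaining = initial * (1 - lapse)^years
= 16754 * (1 - 0.07)^6
= 16754 * 0.64699
= 10839.6735


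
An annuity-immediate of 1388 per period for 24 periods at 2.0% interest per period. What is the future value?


FV = PMT * ((1+i)^n - 1) / i
= 1388 * ((1.02)^24 - 1) / 0.02
= 1388 * (1.608437 - 1) / 0.02
= 42225.5451


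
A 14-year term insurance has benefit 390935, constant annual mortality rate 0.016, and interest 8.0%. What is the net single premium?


NSP = benefit * sum_{k=0}^{n-1} k_p_x * q * v^(k+1)
With constant q=0.016, v=0.925926
Sum = 0.121393
NSP = 390935 * 0.121393
= 47456.6958


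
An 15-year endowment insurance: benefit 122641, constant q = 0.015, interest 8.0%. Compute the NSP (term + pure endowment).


Term component = 14498.1627
Pure endowment = 15_p_x * v^15 * benefit = 0.797156 * 0.315242 * 122641 = 30819.3027
NSP = 45317.4654


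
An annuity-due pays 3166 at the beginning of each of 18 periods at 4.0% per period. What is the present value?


PV_due = PMT * (1-(1+i)^(-n))/i * (1+i)
PV_immediate = 40079.3342
PV_due = 40079.3342 * 1.04
= 41682.5076


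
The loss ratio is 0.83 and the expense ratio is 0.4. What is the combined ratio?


Combined ratio = loss ratio + expense ratio
= 0.83 + 0.4
= 1.23


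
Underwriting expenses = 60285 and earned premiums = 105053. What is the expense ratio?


Expense ratio = expenses / premiums
= 60285 / 105053
= 0.5739


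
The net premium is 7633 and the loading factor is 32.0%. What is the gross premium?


Gross = net * (1 + loading)
= 7633 * (1 + 0.32)
= 7633 * 1.32
= 10075.56


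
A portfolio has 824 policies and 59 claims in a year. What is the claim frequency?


frequency = claims / policies
= 59 / 824
= 0.0716


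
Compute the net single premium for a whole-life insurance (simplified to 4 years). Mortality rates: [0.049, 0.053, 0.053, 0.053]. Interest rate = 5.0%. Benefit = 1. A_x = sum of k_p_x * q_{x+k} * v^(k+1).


v = 0.952381
Year 0: k_p_x=1.0, q=0.049, term=0.046667
Year 1: k_p_x=0.951, q=0.053, term=0.045717
Year 2: k_p_x=0.900597, q=0.053, term=0.041232
Year 3: k_p_x=0.852865, q=0.053, term=0.037188
A_x = 0.1708


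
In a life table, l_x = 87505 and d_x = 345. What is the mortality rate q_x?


q_x = d_x / l_x
= 345 / 87505
= 0.0039


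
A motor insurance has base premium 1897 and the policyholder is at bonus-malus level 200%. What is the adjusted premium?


adjusted = base * BM_level / 100
= 1897 * 200 / 100
= 1897 * 2.0
= 3794.0


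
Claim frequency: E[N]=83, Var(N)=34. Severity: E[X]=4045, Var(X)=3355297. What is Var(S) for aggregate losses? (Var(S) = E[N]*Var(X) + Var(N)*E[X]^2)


Var(S) = E[N]*Var(X) + Var(N)*E[X]^2
= 83*3355297 + 34*4045^2
= 278489651 + 556308850
= 8.3480e+08


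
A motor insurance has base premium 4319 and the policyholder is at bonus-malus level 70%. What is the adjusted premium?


adjusted = base * BM_level / 100
= 4319 * 70 / 100
= 4319 * 0.7
= 3023.3


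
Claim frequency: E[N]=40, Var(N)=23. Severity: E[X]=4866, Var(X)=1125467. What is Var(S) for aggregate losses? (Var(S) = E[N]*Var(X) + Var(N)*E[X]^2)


Var(S) = E[N]*Var(X) + Var(N)*E[X]^2
= 40*1125467 + 23*4866^2
= 45018680 + 544592988
= 5.8961e+08


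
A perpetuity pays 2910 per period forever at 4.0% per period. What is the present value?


PV = PMT / i
= 2910 / 0.04
= 72750.0


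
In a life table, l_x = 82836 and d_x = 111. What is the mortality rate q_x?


q_x = d_x / l_x
= 111 / 82836
= 0.0013


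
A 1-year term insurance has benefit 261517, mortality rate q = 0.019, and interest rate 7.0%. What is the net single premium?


NSP = benefit * q * v
v = 1/(1+i) = 0.934579
NSP = 261517 * 0.019 * 0.934579
= 4643.7598


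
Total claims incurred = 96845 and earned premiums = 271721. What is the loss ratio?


Loss ratio = claims / premiums
= 96845 / 271721
= 0.3564


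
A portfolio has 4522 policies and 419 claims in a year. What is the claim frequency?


frequency = claims / policies
= 419 / 4522
= 0.0927


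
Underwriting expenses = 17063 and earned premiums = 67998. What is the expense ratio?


Expense ratio = expenses / premiums
= 17063 / 67998
= 0.2509


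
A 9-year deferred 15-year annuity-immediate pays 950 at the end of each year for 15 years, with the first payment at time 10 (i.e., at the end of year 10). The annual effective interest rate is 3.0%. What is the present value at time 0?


PV at time 9 of the 15-year annuity-immediate:
a_n = 950 * (1-(1+0.03)^(-15))/0.03 = 11341.0383
Discount back 9 years to time 0:
PV = 11341.0383 * (1+0.03)^(-9)
= 11341.0383 * 0.766417
= 8691.9615


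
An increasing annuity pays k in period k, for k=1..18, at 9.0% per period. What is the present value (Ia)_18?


(Ia)_n = sum_{k=1}^{n} k * v^k, v = 1/(1+i)
v = 0.917431
Sum computed term by term:
(Ia)_18 = 63.6416


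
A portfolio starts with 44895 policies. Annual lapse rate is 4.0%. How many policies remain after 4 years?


remaining = initial * (1 - lapse)^years
= 44895 * (1 - 0.04)^4
= 44895 * 0.849347
= 38131.4138


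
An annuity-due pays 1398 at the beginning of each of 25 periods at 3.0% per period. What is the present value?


PV_due = PMT * (1-(1+i)^(-n))/i * (1+i)
PV_immediate = 24343.5805
PV_due = 24343.5805 * 1.03
= 25073.8879


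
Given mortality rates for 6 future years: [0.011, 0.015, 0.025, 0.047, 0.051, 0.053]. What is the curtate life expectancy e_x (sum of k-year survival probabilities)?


e_x = sum_{k=1}^{n} k_p_x
k_p_x values:
  1_p_x = 0.989
  2_p_x = 0.974165
  3_p_x = 0.949811
  4_p_x = 0.90517
  5_p_x = 0.859006
  6_p_x = 0.813479
e_x = 5.4906


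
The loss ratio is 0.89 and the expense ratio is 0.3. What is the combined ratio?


Combined ratio = loss ratio + expense ratio
= 0.89 + 0.3
= 1.19


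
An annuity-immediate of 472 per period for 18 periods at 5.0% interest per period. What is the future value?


FV = PMT * ((1+i)^n - 1) / i
= 472 * ((1.05)^18 - 1) / 0.05
= 472 * (2.406619 - 1) / 0.05
= 13278.4856


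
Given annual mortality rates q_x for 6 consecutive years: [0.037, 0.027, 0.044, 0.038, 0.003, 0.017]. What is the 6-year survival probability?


p_k = 1 - q_k for each year
Survival = product of (1 - q_k)
= 0.963 * 0.973 * 0.956 * 0.962 * 0.997 * 0.983
= 0.8445


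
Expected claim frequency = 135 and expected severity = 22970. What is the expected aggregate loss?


E[S] = E[N] * E[X]
= 135 * 22970
= 3.1010e+06


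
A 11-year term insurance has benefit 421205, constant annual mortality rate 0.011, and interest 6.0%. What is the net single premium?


NSP = benefit * sum_{k=0}^{n-1} k_p_x * q * v^(k+1)
With constant q=0.011, v=0.943396
Sum = 0.082664
NSP = 421205 * 0.082664
= 34818.6619


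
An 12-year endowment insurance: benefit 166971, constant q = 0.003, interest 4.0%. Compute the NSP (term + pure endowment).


Term component = 4630.779
Pure endowment = 12_p_x * v^12 * benefit = 0.964588 * 0.624597 * 166971 = 100596.5013
NSP = 105227.2803


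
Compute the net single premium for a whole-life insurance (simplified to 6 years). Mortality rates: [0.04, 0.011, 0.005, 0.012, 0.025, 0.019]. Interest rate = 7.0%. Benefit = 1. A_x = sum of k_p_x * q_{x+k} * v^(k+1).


v = 0.934579
Year 0: k_p_x=1.0, q=0.04, term=0.037383
Year 1: k_p_x=0.96, q=0.011, term=0.009224
Year 2: k_p_x=0.94944, q=0.005, term=0.003875
Year 3: k_p_x=0.944693, q=0.012, term=0.008648
Year 4: k_p_x=0.933356, q=0.025, term=0.016637
Year 5: k_p_x=0.910023, q=0.019, term=0.011521
A_x = 0.0873


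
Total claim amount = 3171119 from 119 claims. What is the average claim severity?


severity = total / number
= 3171119 / 119
= 26648.0588


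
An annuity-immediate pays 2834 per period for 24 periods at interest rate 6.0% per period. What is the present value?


PV = PMT * (1 - (1+i)^(-n)) / i
= 2834 * (1 - (1+0.06)^(-24)) / 0.06
= 2834 * (1 - 0.246979) / 0.06
= 2834 * 12.550358
= 35567.7132


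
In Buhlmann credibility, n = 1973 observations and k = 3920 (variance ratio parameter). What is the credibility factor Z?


Z = n / (n + k)
= 1973 / (1973 + 3920)
= 1973 / 5893
= 0.3348


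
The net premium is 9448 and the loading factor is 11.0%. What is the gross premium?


Gross = net * (1 + loading)
= 9448 * (1 + 0.11)
= 9448 * 1.11
= 10487.28


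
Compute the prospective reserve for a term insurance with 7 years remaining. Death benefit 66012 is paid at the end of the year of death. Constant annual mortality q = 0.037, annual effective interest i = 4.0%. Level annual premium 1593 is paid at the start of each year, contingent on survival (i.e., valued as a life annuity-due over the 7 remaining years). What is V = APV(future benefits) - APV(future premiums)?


v = 1/(1+i) = 0.961538
APV(future benefits) per unit = sum_{k=0}^{6} k_p_x * q * v^(k+1) = 0.200065
APV(future benefits) = 66012 * 0.200065 = 13206.7227
Life annuity-due factor ä_{x:7} = sum_{k=0}^{6} k_p_x * v^k = 5.623462
APV(future premiums) = 1593 * 5.623462 = 8958.1754
V = 13206.7227 - 8958.1754
= 4248.5474


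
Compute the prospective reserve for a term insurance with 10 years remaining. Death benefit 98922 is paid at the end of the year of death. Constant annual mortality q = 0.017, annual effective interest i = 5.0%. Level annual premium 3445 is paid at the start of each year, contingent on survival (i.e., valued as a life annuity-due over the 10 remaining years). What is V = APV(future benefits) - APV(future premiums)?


v = 1/(1+i) = 0.952381
APV(future benefits) per unit = sum_{k=0}^{9} k_p_x * q * v^(k+1) = 0.122506
APV(future benefits) = 98922 * 0.122506 = 12118.5807
Life annuity-due factor ä_{x:10} = sum_{k=0}^{9} k_p_x * v^k = 7.566573
APV(future premiums) = 3445 * 7.566573 = 26066.8454
V = 12118.5807 - 26066.8454
= -13948.2646


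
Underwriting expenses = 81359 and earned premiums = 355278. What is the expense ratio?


Expense ratio = expenses / premiums
= 81359 / 355278
= 0.229


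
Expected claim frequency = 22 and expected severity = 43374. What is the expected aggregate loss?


E[S] = E[N] * E[X]
= 22 * 43374
= 954228


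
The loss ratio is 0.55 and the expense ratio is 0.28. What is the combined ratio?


Combined ratio = loss ratio + expense ratio
= 0.55 + 0.28
= 0.83


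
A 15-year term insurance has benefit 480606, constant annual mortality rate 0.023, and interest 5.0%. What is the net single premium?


NSP = benefit * sum_{k=0}^{n-1} k_p_x * q * v^(k+1)
With constant q=0.023, v=0.952381
Sum = 0.208167
NSP = 480606 * 0.208167
= 100046.2886


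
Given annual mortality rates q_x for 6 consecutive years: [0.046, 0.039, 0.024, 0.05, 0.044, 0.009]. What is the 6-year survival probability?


p_k = 1 - q_k for each year
Survival = product of (1 - q_k)
= 0.954 * 0.961 * 0.976 * 0.95 * 0.956 * 0.991
= 0.8053


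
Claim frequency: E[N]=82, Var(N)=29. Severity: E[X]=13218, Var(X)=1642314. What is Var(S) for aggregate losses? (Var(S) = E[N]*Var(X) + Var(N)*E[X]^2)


Var(S) = E[N]*Var(X) + Var(N)*E[X]^2
= 82*1642314 + 29*13218^2
= 134669748 + 5066750196
= 5.2014e+09


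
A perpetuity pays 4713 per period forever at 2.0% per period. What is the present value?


PV = PMT / i
= 4713 / 0.02
= 235650.0


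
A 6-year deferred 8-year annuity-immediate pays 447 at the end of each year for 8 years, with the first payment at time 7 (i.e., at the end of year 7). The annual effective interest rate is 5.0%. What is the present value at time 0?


PV at time 6 of the 8-year annuity-immediate:
a_n = 447 * (1-(1+0.05)^(-8))/0.05 = 2889.0561
Discount back 6 years to time 0:
PV = 2889.0561 * (1+0.05)^(-6)
= 2889.0561 * 0.746215
= 2155.8581


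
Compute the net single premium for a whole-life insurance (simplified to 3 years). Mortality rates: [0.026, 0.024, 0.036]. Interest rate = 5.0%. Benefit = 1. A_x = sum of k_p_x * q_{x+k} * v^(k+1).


v = 0.952381
Year 0: k_p_x=1.0, q=0.026, term=0.024762
Year 1: k_p_x=0.974, q=0.024, term=0.021203
Year 2: k_p_x=0.950624, q=0.036, term=0.029563
A_x = 0.0755


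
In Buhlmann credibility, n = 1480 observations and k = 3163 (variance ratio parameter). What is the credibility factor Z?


Z = n / (n + k)
= 1480 / (1480 + 3163)
= 1480 / 4643
= 0.3188


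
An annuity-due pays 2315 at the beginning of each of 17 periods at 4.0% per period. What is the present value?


PV_due = PMT * (1-(1+i)^(-n))/i * (1+i)
PV_immediate = 28163.5234
PV_due = 28163.5234 * 1.04
= 29290.0643


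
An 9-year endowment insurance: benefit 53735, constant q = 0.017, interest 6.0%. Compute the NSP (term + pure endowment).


Term component = 5845.6804
Pure endowment = 9_p_x * v^9 * benefit = 0.857002 * 0.591898 * 53735 = 27257.5066
NSP = 33103.187


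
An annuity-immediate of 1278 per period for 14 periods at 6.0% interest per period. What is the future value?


FV = PMT * ((1+i)^n - 1) / i
= 1278 * ((1.06)^14 - 1) / 0.06
= 1278 * (2.260904 - 1) / 0.06
= 26857.2543


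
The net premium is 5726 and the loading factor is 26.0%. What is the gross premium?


Gross = net * (1 + loading)
= 5726 * (1 + 0.26)
= 5726 * 1.26
= 7214.76


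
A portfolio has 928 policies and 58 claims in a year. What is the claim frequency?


frequency = claims / policies
= 58 / 928
= 0.0625


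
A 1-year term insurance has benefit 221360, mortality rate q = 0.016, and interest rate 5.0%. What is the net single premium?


NSP = benefit * q * v
v = 1/(1+i) = 0.952381
NSP = 221360 * 0.016 * 0.952381
= 3373.1048


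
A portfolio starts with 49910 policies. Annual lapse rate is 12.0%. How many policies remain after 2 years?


remaining = initial * (1 - lapse)^years
= 49910 * (1 - 0.12)^2
= 49910 * 0.7744
= 38650.304


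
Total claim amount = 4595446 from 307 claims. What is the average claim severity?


severity = total / number
= 4595446 / 307
= 14968.8795


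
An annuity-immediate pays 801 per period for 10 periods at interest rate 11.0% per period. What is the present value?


PV = PMT * (1 - (1+i)^(-n)) / i
= 801 * (1 - (1+0.11)^(-10)) / 0.11
= 801 * (1 - 0.352184) / 0.11
= 801 * 5.889232
= 4717.2748


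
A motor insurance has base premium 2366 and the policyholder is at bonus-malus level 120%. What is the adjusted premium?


adjusted = base * BM_level / 100
= 2366 * 120 / 100
= 2366 * 1.2
= 2839.2


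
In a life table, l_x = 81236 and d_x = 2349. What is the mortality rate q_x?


q_x = d_x / l_x
= 2349 / 81236
= 0.0289


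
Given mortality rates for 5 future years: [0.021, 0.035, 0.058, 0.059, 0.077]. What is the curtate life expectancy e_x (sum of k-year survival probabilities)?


e_x = sum_{k=1}^{n} k_p_x
k_p_x values:
  1_p_x = 0.979
  2_p_x = 0.944735
  3_p_x = 0.88994
  4_p_x = 0.837434
  5_p_x = 0.772951
e_x = 4.4241


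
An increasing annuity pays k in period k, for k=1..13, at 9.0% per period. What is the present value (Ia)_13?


(Ia)_n = sum_{k=1}^{n} k * v^k, v = 1/(1+i)
v = 0.917431
Sum computed term by term:
(Ia)_13 = 43.56


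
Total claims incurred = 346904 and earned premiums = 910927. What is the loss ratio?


Loss ratio = claims / premiums
= 346904 / 910927
= 0.3808


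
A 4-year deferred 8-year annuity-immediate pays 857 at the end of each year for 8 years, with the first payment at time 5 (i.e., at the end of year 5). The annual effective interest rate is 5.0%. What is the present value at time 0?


PV at time 4 of the 8-year annuity-immediate:
a_n = 857 * (1-(1+0.05)^(-8))/0.05 = 5538.9733
Discount back 4 years to time 0:
PV = 5538.9733 * (1+0.05)^(-4)
= 5538.9733 * 0.822702
= 4556.9271


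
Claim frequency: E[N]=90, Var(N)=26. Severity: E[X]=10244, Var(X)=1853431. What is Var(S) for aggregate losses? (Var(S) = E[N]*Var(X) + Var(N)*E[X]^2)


Var(S) = E[N]*Var(X) + Var(N)*E[X]^2
= 90*1853431 + 26*10244^2
= 166808790 + 2728427936
= 2.8952e+09


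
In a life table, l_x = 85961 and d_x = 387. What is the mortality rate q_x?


q_x = d_x / l_x
= 387 / 85961
= 0.0045


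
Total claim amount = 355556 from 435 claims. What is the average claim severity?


severity = total / number
= 355556 / 435
= 817.3701


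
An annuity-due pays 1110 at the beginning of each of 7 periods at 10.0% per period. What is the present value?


PV_due = PMT * (1-(1+i)^(-n))/i * (1+i)
PV_immediate = 5403.9449
PV_due = 5403.9449 * 1.1
= 5944.3394


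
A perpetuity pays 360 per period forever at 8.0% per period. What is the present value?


PV = PMT / i
= 360 / 0.08
= 4500.0


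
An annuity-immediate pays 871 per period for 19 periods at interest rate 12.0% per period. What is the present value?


PV = PMT * (1 - (1+i)^(-n)) / i
= 871 * (1 - (1+0.12)^(-19)) / 0.12
= 871 * (1 - 0.116107) / 0.12
= 871 * 7.365777
= 6415.5916


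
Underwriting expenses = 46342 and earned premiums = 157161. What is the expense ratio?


Expense ratio = expenses / premiums
= 46342 / 157161
= 0.2949


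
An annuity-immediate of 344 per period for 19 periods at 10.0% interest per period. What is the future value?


FV = PMT * ((1+i)^n - 1) / i
= 344 * ((1.1)^19 - 1) / 0.1
= 344 * (6.115909 - 1) / 0.1
= 17598.7271


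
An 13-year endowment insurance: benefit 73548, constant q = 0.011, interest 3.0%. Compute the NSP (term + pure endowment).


Term component = 8095.2152
Pure endowment = 13_p_x * v^13 * benefit = 0.866068 * 0.680951 * 73548 = 43374.925
NSP = 51470.1403


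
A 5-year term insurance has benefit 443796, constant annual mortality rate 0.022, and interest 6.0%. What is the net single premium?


NSP = benefit * sum_{k=0}^{n-1} k_p_x * q * v^(k+1)
With constant q=0.022, v=0.943396
Sum = 0.088913
NSP = 443796 * 0.088913
= 39459.1377


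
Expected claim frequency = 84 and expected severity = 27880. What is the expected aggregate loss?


E[S] = E[N] * E[X]
= 84 * 27880
= 2.3419e+06


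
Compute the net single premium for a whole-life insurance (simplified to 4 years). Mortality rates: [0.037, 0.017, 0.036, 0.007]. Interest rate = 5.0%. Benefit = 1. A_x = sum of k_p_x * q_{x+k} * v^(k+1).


v = 0.952381
Year 0: k_p_x=1.0, q=0.037, term=0.035238
Year 1: k_p_x=0.963, q=0.017, term=0.014849
Year 2: k_p_x=0.946629, q=0.036, term=0.029438
Year 3: k_p_x=0.91255, q=0.007, term=0.005255
A_x = 0.0848


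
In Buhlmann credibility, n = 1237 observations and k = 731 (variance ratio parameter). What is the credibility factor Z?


Z = n / (n + k)
= 1237 / (1237 + 731)
= 1237 / 1968
= 0.6286


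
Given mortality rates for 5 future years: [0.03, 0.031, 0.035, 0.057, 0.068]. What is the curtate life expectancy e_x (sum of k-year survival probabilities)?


e_x = sum_{k=1}^{n} k_p_x
k_p_x values:
  1_p_x = 0.97
  2_p_x = 0.93993
  3_p_x = 0.907032
  4_p_x = 0.855332
  5_p_x = 0.797169
e_x = 4.4695


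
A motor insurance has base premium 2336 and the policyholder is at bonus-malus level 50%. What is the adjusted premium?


adjusted = base * BM_level / 100
= 2336 * 50 / 100
= 2336 * 0.5
= 1168.0


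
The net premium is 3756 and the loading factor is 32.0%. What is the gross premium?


Gross = net * (1 + loading)
= 3756 * (1 + 0.32)
= 3756 * 1.32
= 4957.92


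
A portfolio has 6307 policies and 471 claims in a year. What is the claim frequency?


frequency = claims / policies
= 471 / 6307
= 0.0747


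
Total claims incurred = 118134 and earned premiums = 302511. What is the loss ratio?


Loss ratio = claims / premiums
= 118134 / 302511
= 0.3905


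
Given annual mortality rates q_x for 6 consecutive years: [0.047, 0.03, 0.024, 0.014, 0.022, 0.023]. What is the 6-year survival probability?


p_k = 1 - q_k for each year
Survival = product of (1 - q_k)
= 0.953 * 0.97 * 0.976 * 0.986 * 0.978 * 0.977
= 0.85


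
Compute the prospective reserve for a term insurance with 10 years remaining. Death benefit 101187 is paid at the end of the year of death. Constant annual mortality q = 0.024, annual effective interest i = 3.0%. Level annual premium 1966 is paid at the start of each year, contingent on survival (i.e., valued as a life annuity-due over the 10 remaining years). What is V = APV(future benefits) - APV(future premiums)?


v = 1/(1+i) = 0.970874
APV(future benefits) per unit = sum_{k=0}^{9} k_p_x * q * v^(k+1) = 0.18506
APV(future benefits) = 101187 * 0.18506 = 18725.6974
Life annuity-due factor ä_{x:10} = sum_{k=0}^{9} k_p_x * v^k = 7.942172
APV(future premiums) = 1966 * 7.942172 = 15614.3093
V = 18725.6974 - 15614.3093
= 3111.3881


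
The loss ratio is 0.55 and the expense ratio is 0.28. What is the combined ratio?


Combined ratio = loss ratio + expense ratio
= 0.55 + 0.28
= 0.83


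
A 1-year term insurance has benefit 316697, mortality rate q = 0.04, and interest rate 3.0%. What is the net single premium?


NSP = benefit * q * v
v = 1/(1+i) = 0.970874
NSP = 316697 * 0.04 * 0.970874
= 12298.9126


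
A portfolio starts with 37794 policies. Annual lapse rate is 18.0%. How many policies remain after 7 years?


remaining = initial * (1 - lapse)^years
= 37794 * (1 - 0.18)^7
= 37794 * 0.249285
= 9421.4951


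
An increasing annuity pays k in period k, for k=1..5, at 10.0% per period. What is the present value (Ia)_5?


(Ia)_n = sum_{k=1}^{n} k * v^k, v = 1/(1+i)
v = 0.909091
Sum computed term by term:
(Ia)_5 = 10.6526


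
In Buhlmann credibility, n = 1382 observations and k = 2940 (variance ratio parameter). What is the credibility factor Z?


Z = n / (n + k)
= 1382 / (1382 + 2940)
= 1382 / 4322
= 0.3198


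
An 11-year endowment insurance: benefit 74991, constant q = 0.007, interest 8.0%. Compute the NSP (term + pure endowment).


Term component = 3638.4121
Pure endowment = 11_p_x * v^11 * benefit = 0.925639 * 0.428883 * 74991 = 29770.7358
NSP = 33409.1478


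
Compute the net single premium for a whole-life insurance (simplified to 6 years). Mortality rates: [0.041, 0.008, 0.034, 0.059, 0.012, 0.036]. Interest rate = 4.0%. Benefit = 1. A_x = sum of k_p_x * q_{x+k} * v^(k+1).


v = 0.961538
Year 0: k_p_x=1.0, q=0.041, term=0.039423
Year 1: k_p_x=0.959, q=0.008, term=0.007093
Year 2: k_p_x=0.951328, q=0.034, term=0.028755
Year 3: k_p_x=0.918983, q=0.059, term=0.046347
Year 4: k_p_x=0.864763, q=0.012, term=0.008529
Year 5: k_p_x=0.854386, q=0.036, term=0.024308
A_x = 0.1545


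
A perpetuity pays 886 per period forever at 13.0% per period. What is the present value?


PV = PMT / i
= 886 / 0.13
= 6815.3846


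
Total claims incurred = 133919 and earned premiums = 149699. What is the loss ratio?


Loss ratio = claims / premiums
= 133919 / 149699
= 0.8946


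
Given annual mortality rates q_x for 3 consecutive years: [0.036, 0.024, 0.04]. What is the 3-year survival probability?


p_k = 1 - q_k for each year
Survival = product of (1 - q_k)
= 0.964 * 0.976 * 0.96
= 0.9032


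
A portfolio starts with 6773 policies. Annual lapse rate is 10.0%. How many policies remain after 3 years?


remaining = initial * (1 - lapse)^years
= 6773 * (1 - 0.1)^3
= 6773 * 0.729
= 4937.517


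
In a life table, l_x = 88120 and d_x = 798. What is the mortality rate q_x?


q_x = d_x / l_x
= 798 / 88120
= 0.0091


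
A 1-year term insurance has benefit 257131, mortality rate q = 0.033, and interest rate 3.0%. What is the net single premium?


NSP = benefit * q * v
v = 1/(1+i) = 0.970874
NSP = 257131 * 0.033 * 0.970874
= 8238.1777


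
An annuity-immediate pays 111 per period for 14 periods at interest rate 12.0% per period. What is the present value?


PV = PMT * (1 - (1+i)^(-n)) / i
= 111 * (1 - (1+0.12)^(-14)) / 0.12
= 111 * (1 - 0.20462) / 0.12
= 111 * 6.628168
= 735.7267


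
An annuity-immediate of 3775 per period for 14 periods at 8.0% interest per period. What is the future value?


FV = PMT * ((1+i)^n - 1) / i
= 3775 * ((1.08)^14 - 1) / 0.08
= 3775 * (2.937194 - 1) / 0.08
= 91411.3241


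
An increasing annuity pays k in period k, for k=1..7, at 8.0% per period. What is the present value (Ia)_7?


(Ia)_n = sum_{k=1}^{n} k * v^k, v = 1/(1+i)
v = 0.925926
Sum computed term by term:
(Ia)_7 = 19.2306


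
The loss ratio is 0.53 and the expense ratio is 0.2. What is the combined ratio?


Combined ratio = loss ratio + expense ratio
= 0.53 + 0.2
= 0.73


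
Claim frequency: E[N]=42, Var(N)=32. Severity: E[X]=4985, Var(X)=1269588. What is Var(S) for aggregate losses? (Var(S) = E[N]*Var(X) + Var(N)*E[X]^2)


Var(S) = E[N]*Var(X) + Var(N)*E[X]^2
= 42*1269588 + 32*4985^2
= 53322696 + 795207200
= 8.4853e+08


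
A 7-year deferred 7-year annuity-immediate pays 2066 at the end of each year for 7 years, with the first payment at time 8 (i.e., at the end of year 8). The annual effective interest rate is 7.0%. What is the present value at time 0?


PV at time 7 of the 7-year annuity-immediate:
a_n = 2066 * (1-(1+0.07)^(-7))/0.07 = 11134.2719
Discount back 7 years to time 0:
PV = 11134.2719 * (1+0.07)^(-7)
= 11134.2719 * 0.62275
= 6933.865


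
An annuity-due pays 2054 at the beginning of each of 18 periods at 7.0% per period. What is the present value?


PV_due = PMT * (1-(1+i)^(-n))/i * (1+i)
PV_immediate = 20661.3645
PV_due = 20661.3645 * 1.07
= 22107.66


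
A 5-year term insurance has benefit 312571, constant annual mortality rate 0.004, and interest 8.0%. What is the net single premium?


NSP = benefit * sum_{k=0}^{n-1} k_p_x * q * v^(k+1)
With constant q=0.004, v=0.925926
Sum = 0.015853
NSP = 312571 * 0.015853
= 4955.2924


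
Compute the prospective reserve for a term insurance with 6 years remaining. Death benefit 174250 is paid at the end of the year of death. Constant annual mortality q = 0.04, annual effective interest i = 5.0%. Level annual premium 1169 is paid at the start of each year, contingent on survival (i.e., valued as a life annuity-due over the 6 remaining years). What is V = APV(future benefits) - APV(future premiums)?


v = 1/(1+i) = 0.952381
APV(future benefits) per unit = sum_{k=0}^{5} k_p_x * q * v^(k+1) = 0.184842
APV(future benefits) = 174250 * 0.184842 = 32208.6864
Life annuity-due factor ä_{x:6} = sum_{k=0}^{5} k_p_x * v^k = 4.852098
APV(future premiums) = 1169 * 4.852098 = 5672.1022
V = 32208.6864 - 5672.1022
= 26536.5842


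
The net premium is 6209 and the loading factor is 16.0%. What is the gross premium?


Gross = net * (1 + loading)
= 6209 * (1 + 0.16)
= 6209 * 1.16
= 7202.44


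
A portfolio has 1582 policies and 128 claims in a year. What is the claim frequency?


frequency = claims / policies
= 128 / 1582
= 0.0809


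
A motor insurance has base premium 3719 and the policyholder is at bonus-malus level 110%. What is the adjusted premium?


adjusted = base * BM_level / 100
= 3719 * 110 / 100
= 3719 * 1.1
= 4090.9


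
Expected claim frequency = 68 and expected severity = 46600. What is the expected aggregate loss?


E[S] = E[N] * E[X]
= 68 * 46600
= 3.1688e+06


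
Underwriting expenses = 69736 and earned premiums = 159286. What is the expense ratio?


Expense ratio = expenses / premiums
= 69736 / 159286
= 0.4378


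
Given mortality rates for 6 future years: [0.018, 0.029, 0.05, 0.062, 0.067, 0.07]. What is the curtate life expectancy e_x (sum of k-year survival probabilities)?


e_x = sum_{k=1}^{n} k_p_x
k_p_x values:
  1_p_x = 0.982
  2_p_x = 0.953522
  3_p_x = 0.905846
  4_p_x = 0.849683
  5_p_x = 0.792755
  6_p_x = 0.737262
e_x = 5.2211


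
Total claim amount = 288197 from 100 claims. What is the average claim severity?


severity = total / number
= 288197 / 100
= 2881.97


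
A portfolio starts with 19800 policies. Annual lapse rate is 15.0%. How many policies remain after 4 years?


remaining = initial * (1 - lapse)^years
= 19800 * (1 - 0.15)^4
= 19800 * 0.522006
= 10335.7237


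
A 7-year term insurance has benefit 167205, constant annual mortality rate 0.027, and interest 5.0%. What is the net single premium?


NSP = benefit * sum_{k=0}^{n-1} k_p_x * q * v^(k+1)
With constant q=0.027, v=0.952381
Sum = 0.1449
NSP = 167205 * 0.1449
= 24228.0557


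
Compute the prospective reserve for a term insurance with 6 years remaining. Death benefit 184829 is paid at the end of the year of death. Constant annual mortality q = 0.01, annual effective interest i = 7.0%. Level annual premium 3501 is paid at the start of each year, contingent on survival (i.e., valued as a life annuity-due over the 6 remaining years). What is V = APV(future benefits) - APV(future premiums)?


v = 1/(1+i) = 0.934579
APV(future benefits) per unit = sum_{k=0}^{5} k_p_x * q * v^(k+1) = 0.046582
APV(future benefits) = 184829 * 0.046582 = 8609.6126
Life annuity-due factor ä_{x:6} = sum_{k=0}^{5} k_p_x * v^k = 4.984221
APV(future premiums) = 3501 * 4.984221 = 17449.7571
V = 8609.6126 - 17449.7571
= -8840.1445


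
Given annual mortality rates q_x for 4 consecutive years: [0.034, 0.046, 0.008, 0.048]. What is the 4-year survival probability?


p_k = 1 - q_k for each year
Survival = product of (1 - q_k)
= 0.966 * 0.954 * 0.992 * 0.952
= 0.8703


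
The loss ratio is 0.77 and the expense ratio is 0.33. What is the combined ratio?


Combined ratio = loss ratio + expense ratio
= 0.77 + 0.33
= 1.1


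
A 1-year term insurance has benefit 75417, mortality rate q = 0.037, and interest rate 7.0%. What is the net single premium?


NSP = benefit * q * v
v = 1/(1+i) = 0.934579
NSP = 75417 * 0.037 * 0.934579
= 2607.8776


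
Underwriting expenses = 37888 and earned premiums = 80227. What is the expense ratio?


Expense ratio = expenses / premiums
= 37888 / 80227
= 0.4723


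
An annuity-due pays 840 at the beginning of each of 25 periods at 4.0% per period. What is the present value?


PV_due = PMT * (1-(1+i)^(-n))/i * (1+i)
PV_immediate = 13122.5472
PV_due = 13122.5472 * 1.04
= 13647.449


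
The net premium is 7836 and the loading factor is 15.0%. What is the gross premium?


Gross = net * (1 + loading)
= 7836 * (1 + 0.15)
= 7836 * 1.15
= 9011.4


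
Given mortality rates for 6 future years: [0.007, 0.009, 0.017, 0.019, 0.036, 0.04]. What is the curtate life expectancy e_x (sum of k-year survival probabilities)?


e_x = sum_{k=1}^{n} k_p_x
k_p_x values:
  1_p_x = 0.993
  2_p_x = 0.984063
  3_p_x = 0.967334
  4_p_x = 0.948955
  5_p_x = 0.914792
  6_p_x = 0.878201
e_x = 5.6863


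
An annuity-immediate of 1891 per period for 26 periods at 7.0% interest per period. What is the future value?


FV = PMT * ((1+i)^n - 1) / i
= 1891 * ((1.07)^26 - 1) / 0.07
= 1891 * (5.807353 - 1) / 0.07
= 129867.2054


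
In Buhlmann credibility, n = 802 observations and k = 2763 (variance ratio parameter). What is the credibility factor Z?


Z = n / (n + k)
= 802 / (802 + 2763)
= 802 / 3565
= 0.225


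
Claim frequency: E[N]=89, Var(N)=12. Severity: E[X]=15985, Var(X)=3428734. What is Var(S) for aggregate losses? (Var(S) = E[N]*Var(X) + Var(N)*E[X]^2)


Var(S) = E[N]*Var(X) + Var(N)*E[X]^2
= 89*3428734 + 12*15985^2
= 305157326 + 3066242700
= 3.3714e+09


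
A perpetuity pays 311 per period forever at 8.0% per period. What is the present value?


PV = PMT / i
= 311 / 0.08
= 3887.5


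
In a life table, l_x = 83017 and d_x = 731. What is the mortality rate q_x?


q_x = d_x / l_x
= 731 / 83017
= 0.0088


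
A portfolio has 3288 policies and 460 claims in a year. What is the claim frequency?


frequency = claims / policies
= 460 / 3288
= 0.1399


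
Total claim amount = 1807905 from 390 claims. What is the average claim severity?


severity = total / number
= 1807905 / 390
= 4635.6538


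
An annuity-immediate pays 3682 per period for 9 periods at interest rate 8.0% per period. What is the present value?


PV = PMT * (1 - (1+i)^(-n)) / i
= 3682 * (1 - (1+0.08)^(-9)) / 0.08
= 3682 * (1 - 0.500249) / 0.08
= 3682 * 6.246888
= 23001.0413


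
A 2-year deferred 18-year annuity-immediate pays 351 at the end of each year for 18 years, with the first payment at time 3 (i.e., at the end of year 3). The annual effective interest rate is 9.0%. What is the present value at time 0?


PV at time 2 of the 18-year annuity-immediate:
a_n = 351 * (1-(1+0.09)^(-18))/0.09 = 3073.2244
Discount back 2 years to time 0:
PV = 3073.2244 * (1+0.09)^(-2)
= 3073.2244 * 0.84168
= 2586.6715


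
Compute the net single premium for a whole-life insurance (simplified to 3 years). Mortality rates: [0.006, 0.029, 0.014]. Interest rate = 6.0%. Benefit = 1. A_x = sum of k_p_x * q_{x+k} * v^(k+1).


v = 0.943396
Year 0: k_p_x=1.0, q=0.006, term=0.00566
Year 1: k_p_x=0.994, q=0.029, term=0.025655
Year 2: k_p_x=0.965174, q=0.014, term=0.011345
A_x = 0.0427


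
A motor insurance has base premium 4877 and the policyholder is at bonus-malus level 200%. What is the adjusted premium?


adjusted = base * BM_level / 100
= 4877 * 200 / 100
= 4877 * 2.0
= 9754.0


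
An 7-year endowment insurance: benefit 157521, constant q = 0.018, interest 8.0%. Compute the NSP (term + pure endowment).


Term component = 14066.2613
Pure endowment = 7_p_x * v^7 * benefit = 0.880604 * 0.58349 * 157521 = 80938.0219
NSP = 95004.2832


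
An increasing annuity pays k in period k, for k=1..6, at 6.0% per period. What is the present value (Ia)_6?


(Ia)_n = sum_{k=1}^{n} k * v^k, v = 1/(1+i)
v = 0.943396
Sum computed term by term:
(Ia)_6 = 16.3767


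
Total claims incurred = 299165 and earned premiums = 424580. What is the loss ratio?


Loss ratio = claims / premiums
= 299165 / 424580
= 0.7046


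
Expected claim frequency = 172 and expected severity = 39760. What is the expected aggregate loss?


E[S] = E[N] * E[X]
= 172 * 39760
= 6.8387e+06


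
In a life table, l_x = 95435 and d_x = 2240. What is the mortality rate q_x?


q_x = d_x / l_x
= 2240 / 95435
= 0.0235


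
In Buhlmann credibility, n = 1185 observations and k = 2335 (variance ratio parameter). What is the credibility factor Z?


Z = n / (n + k)
= 1185 / (1185 + 2335)
= 1185 / 3520
= 0.3366


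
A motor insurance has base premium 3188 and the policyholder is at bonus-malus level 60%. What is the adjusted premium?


adjusted = base * BM_level / 100
= 3188 * 60 / 100
= 3188 * 0.6
= 1912.8


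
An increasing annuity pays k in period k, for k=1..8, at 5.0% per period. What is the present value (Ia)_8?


(Ia)_n = sum_{k=1}^{n} k * v^k, v = 1/(1+i)
v = 0.952381
Sum computed term by term:
(Ia)_8 = 27.4332
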